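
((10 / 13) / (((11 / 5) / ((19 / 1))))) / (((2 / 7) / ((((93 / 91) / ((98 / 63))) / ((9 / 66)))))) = 132525 / 1183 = 112.02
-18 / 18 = -1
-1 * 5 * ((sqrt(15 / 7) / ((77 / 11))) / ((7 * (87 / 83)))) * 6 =-830 * sqrt(105) / 9947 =-0.86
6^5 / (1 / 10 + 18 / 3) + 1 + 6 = 78187 / 61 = 1281.75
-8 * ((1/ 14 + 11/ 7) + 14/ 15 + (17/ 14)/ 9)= -976/ 45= -21.69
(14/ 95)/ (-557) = -14/ 52915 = -0.00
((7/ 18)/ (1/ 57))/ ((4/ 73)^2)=7382.89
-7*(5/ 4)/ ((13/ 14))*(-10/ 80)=245/ 208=1.18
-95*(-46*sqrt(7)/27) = 4370*sqrt(7)/27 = 428.22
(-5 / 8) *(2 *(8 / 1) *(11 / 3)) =-110 / 3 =-36.67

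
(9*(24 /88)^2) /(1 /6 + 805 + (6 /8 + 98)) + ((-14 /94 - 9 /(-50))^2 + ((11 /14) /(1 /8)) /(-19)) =-317277055071341 /964011857847500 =-0.33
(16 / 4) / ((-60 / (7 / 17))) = -7 / 255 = -0.03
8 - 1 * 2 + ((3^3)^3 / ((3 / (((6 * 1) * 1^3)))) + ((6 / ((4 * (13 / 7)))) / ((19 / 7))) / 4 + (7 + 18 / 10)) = 39380.87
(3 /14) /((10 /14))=3 /10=0.30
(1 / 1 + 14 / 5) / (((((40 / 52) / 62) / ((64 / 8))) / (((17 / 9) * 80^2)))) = 266586112 / 9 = 29620679.11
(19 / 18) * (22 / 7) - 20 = -1051 / 63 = -16.68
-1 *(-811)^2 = -657721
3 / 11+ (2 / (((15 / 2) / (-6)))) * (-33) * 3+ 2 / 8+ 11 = 169.92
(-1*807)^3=-525557943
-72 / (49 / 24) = -1728 / 49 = -35.27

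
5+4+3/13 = 120/13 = 9.23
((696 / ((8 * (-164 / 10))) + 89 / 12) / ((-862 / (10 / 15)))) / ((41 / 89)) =-92471 / 26082396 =-0.00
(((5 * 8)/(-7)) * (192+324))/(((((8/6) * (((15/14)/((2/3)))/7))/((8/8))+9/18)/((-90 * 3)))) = 78019200/79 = 987584.81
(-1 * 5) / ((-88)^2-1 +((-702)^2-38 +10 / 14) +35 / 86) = -3010 / 301307093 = -0.00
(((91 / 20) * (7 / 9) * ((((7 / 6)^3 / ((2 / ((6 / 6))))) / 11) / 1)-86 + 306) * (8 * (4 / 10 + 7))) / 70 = 6970714567 / 37422000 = 186.27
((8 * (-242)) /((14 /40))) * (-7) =38720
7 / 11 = 0.64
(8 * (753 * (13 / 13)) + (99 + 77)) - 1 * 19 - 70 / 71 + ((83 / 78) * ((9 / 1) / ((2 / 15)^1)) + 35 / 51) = 1177300867 / 188292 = 6252.53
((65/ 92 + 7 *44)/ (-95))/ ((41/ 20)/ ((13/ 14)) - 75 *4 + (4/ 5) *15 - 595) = 0.00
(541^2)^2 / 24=85662167761 / 24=3569256990.04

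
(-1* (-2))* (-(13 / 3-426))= 2530 / 3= 843.33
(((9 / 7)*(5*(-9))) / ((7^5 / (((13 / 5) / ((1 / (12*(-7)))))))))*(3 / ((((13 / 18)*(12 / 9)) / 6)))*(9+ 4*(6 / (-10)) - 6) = 708588 / 84035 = 8.43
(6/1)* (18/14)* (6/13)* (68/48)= 459/91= 5.04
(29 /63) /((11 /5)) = 145 /693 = 0.21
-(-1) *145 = 145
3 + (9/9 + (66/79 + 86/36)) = 10273/1422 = 7.22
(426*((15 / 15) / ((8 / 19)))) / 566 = 4047 / 2264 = 1.79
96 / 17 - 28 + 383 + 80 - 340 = 1711 / 17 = 100.65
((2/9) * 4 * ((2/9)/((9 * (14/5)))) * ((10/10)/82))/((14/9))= 10/162729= 0.00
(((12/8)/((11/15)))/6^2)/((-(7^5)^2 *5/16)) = -0.00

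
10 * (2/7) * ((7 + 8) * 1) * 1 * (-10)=-3000/7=-428.57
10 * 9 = 90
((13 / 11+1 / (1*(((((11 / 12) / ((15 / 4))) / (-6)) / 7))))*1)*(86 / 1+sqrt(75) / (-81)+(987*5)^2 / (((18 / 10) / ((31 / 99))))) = -787293364153 / 1089+9385*sqrt(3) / 891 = -722950729.37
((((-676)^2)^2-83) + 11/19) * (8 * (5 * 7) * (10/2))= 5554799915529200/19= 292357890291010.53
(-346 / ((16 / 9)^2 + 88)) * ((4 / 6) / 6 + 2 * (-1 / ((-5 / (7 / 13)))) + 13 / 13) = -302058 / 59995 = -5.03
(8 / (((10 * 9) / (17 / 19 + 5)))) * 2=896 / 855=1.05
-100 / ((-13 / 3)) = 300 / 13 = 23.08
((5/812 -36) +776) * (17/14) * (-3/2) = -30645135/22736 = -1347.87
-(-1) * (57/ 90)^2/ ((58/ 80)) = 722/ 1305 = 0.55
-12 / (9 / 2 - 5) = 24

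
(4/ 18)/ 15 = 2/ 135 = 0.01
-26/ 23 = -1.13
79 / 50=1.58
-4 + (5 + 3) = 4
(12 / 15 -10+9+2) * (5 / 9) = 1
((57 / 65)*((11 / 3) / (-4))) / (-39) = 0.02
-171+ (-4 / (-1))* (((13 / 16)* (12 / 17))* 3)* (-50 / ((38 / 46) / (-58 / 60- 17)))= 2362182 / 323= 7313.26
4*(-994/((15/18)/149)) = -3554544/5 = -710908.80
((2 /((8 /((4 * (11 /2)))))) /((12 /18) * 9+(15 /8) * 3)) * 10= 440 /93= 4.73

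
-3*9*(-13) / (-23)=-351 / 23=-15.26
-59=-59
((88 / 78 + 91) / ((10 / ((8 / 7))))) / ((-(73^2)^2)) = -0.00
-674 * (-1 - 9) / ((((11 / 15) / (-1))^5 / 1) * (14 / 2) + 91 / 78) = -10236375000 / 482839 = -21200.39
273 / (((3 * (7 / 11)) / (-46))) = -6578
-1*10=-10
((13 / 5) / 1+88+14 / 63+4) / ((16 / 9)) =4267 / 80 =53.34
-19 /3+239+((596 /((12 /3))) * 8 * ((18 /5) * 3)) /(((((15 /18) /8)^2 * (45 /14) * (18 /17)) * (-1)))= -653199334 /1875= -348372.98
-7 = -7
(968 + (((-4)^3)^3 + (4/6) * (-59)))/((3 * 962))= -391823/4329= -90.51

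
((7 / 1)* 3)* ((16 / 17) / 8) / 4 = 21 / 34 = 0.62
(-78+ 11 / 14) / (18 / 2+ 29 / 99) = -4653 / 560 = -8.31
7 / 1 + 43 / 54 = 421 / 54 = 7.80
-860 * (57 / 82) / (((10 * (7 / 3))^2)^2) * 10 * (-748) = 37125297 / 2461025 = 15.09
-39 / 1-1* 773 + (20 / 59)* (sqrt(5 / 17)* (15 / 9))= -812 + 100* sqrt(85) / 3009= -811.69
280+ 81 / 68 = 19121 / 68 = 281.19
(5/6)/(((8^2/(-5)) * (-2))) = 25/768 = 0.03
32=32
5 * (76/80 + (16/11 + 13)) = 3389/44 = 77.02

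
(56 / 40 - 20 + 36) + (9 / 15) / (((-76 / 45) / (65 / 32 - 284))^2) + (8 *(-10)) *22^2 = -649963370437 / 29573120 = -21978.18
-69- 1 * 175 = -244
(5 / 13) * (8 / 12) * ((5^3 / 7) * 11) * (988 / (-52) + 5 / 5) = -82500 / 91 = -906.59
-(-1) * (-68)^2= 4624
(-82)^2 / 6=3362 / 3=1120.67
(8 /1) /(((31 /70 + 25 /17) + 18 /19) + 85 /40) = 723520 /450917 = 1.60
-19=-19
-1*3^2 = -9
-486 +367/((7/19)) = 3571/7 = 510.14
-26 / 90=-13 / 45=-0.29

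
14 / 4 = 7 / 2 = 3.50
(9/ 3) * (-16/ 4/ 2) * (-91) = 546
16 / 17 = 0.94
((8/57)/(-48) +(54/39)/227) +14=14132593/1009242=14.00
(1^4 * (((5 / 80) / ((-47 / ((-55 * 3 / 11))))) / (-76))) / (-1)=15 / 57152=0.00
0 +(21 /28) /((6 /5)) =5 /8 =0.62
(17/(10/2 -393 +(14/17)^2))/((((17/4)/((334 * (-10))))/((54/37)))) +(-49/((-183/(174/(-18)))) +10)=1367882213/23684958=57.75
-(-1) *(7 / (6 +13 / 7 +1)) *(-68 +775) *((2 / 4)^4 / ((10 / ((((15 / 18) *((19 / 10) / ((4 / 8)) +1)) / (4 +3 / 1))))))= 2.00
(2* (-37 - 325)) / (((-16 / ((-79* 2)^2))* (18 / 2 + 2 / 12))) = 6777726 / 55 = 123231.38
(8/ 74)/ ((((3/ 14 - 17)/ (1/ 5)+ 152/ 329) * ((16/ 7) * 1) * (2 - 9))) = 329/ 4064154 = 0.00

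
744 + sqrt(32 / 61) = 4 * sqrt(122) / 61 + 744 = 744.72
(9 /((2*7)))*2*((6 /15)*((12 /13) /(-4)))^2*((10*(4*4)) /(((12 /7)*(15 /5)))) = 288 /845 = 0.34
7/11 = 0.64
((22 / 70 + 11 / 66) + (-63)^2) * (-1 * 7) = -833591 / 30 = -27786.37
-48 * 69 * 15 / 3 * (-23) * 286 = 108931680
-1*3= -3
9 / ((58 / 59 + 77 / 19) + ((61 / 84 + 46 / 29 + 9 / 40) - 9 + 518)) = 245768040 / 14106350371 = 0.02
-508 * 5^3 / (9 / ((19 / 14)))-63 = -607219 / 63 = -9638.40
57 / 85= 0.67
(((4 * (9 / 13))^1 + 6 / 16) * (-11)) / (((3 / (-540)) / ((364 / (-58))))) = -1133055 / 29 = -39070.86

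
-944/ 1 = -944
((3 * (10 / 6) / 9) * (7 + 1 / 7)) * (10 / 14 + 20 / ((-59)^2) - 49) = -98036500 / 511707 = -191.59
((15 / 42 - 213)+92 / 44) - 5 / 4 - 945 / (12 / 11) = -83010 / 77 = -1078.05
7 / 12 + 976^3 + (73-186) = 929714063.58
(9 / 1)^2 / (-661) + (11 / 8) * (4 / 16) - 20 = -418361 / 21152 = -19.78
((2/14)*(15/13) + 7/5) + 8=4352/455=9.56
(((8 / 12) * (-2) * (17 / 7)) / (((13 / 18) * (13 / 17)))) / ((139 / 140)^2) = -19420800 / 3265249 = -5.95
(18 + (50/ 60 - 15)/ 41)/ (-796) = -4343/ 195816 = -0.02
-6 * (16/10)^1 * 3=-144/5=-28.80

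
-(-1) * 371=371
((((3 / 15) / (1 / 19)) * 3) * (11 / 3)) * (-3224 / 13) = -51832 / 5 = -10366.40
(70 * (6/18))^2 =4900/9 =544.44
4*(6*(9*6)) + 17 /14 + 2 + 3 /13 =236499 /182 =1299.45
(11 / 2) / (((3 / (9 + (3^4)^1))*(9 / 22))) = 1210 / 3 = 403.33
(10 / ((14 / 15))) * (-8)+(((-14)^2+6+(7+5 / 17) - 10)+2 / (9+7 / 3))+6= 14251 / 119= 119.76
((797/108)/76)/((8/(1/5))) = 797/328320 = 0.00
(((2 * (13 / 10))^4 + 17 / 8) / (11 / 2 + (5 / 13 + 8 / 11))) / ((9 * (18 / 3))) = 34193159 / 255285000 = 0.13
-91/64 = -1.42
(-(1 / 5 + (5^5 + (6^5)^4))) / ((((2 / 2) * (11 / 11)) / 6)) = -109684753201983036 / 5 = -21936950640396607.20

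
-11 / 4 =-2.75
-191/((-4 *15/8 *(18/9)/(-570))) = -7258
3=3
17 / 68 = 1 / 4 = 0.25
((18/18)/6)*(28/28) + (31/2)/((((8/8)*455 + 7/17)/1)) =9323/46452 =0.20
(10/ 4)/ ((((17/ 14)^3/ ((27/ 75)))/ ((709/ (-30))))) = -1459122/ 122825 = -11.88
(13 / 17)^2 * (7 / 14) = 169 / 578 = 0.29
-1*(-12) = 12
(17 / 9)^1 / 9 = 0.21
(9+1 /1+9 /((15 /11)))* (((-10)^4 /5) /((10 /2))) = 6640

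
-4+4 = 0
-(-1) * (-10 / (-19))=10 / 19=0.53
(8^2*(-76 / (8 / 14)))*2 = -17024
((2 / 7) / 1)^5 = 32 / 16807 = 0.00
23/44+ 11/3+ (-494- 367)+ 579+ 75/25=-36275/132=-274.81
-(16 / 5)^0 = -1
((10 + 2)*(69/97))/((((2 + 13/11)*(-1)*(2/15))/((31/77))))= -38502/4753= -8.10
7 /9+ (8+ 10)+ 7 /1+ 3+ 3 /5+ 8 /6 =1382 /45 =30.71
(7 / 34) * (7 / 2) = 49 / 68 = 0.72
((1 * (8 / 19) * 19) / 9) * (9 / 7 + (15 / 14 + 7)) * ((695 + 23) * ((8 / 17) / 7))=3009856 / 7497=401.47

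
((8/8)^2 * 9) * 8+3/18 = 433/6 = 72.17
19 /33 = 0.58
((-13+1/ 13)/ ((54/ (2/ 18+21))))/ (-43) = 5320/ 45279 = 0.12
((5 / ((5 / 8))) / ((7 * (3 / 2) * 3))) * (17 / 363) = 272 / 22869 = 0.01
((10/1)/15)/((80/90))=3/4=0.75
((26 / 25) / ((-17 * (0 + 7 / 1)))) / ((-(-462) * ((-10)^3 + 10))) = 0.00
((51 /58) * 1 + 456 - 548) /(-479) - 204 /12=-467009 /27782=-16.81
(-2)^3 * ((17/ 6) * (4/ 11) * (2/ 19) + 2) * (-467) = 4938992/ 627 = 7877.18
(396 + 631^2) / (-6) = -398557 / 6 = -66426.17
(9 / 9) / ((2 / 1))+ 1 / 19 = 21 / 38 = 0.55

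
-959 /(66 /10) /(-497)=685 /2343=0.29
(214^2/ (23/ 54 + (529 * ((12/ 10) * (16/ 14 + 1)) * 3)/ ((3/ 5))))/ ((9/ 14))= 26928048/ 2571101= 10.47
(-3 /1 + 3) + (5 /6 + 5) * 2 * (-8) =-280 /3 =-93.33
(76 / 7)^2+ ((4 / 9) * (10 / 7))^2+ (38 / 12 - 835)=-5664181 / 7938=-713.55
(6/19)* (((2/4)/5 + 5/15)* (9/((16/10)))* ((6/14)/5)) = 351/5320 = 0.07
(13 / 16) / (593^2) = 13 / 5626384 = 0.00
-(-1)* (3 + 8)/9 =11/9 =1.22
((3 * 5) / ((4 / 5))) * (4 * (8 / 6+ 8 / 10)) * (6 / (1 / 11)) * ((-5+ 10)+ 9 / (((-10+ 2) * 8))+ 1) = 61875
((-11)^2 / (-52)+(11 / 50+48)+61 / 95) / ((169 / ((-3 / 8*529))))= -1824127953 / 33394400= -54.62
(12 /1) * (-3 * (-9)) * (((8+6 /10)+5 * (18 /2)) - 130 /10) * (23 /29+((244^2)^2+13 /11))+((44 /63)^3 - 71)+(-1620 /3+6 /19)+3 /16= 194934303575046533993681 /4180785840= 46626235123071.15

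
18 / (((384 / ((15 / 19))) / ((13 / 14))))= 0.03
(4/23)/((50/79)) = 158/575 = 0.27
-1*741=-741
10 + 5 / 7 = 75 / 7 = 10.71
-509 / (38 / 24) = -6108 / 19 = -321.47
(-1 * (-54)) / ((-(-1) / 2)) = 108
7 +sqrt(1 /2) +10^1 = 17.71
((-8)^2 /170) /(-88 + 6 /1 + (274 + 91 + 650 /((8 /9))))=128 /344845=0.00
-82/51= -1.61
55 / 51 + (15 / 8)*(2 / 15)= 271 / 204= 1.33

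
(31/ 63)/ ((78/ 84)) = 62/ 117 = 0.53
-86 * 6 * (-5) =2580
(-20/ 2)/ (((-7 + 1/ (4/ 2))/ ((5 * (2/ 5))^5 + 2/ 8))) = 645/ 13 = 49.62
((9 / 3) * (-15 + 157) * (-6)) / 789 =-852 / 263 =-3.24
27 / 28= 0.96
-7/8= -0.88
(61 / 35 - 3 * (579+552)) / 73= -46.46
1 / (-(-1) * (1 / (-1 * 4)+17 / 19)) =76 / 49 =1.55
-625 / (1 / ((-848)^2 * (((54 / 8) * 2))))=-6067440000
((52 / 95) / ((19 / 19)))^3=140608 / 857375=0.16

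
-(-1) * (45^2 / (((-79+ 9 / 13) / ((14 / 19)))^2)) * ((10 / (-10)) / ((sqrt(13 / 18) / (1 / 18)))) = -0.01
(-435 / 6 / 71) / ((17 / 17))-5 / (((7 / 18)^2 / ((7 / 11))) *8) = -19960 / 5467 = -3.65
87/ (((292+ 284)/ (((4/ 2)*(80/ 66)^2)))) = 1450/ 3267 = 0.44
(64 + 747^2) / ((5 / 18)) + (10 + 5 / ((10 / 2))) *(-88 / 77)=70316758 / 35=2009050.23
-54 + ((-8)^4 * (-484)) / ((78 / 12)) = -3965630 / 13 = -305048.46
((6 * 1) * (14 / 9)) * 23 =644 / 3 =214.67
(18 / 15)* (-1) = -6 / 5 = -1.20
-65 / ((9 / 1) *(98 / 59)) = -3835 / 882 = -4.35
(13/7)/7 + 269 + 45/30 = 26535/98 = 270.77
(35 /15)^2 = 49 /9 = 5.44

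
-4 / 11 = -0.36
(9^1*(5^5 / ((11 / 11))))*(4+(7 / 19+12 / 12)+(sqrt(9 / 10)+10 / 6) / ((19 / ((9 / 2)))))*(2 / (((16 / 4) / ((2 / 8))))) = 151875*sqrt(10) / 608+6159375 / 304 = 21051.02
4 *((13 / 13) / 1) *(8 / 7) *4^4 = 8192 / 7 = 1170.29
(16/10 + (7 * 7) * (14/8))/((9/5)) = 48.53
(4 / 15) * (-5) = -4 / 3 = -1.33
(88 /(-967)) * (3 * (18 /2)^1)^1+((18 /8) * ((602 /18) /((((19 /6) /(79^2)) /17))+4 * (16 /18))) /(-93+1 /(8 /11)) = -370610292412 /13467409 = -27519.05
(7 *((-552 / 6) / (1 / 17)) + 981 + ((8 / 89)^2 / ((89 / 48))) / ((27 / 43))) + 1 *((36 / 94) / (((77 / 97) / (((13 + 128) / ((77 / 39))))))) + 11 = -373226949293354 / 37617850809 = -9921.54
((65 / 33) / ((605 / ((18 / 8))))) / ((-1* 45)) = -13 / 79860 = -0.00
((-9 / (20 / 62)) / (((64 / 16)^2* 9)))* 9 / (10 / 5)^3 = -279 / 1280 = -0.22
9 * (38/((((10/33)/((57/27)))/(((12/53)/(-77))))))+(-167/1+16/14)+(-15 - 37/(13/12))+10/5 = -5305708/24115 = -220.02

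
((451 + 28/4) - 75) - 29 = 354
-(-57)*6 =342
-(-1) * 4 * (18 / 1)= 72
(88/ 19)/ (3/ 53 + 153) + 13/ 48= 15469/ 51376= 0.30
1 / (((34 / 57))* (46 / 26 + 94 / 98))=36309 / 59092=0.61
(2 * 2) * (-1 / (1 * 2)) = -2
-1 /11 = -0.09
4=4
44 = 44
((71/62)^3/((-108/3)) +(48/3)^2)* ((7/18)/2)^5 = 36909397852159/518788180574208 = 0.07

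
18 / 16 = 9 / 8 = 1.12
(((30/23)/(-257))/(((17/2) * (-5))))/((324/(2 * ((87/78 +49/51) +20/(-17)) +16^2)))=170921/1798817787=0.00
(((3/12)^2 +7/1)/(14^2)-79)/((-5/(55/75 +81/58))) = 15822767/470400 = 33.64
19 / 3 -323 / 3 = -304 / 3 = -101.33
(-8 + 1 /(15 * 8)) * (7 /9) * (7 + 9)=-13426 /135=-99.45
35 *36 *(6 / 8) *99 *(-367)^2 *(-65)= -819053910675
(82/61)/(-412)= -41/12566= -0.00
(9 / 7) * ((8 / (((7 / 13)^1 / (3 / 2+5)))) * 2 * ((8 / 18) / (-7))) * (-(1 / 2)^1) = 2704 / 343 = 7.88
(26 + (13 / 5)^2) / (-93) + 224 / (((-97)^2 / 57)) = 7326543 / 7291975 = 1.00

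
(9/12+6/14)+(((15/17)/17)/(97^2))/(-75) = 1.18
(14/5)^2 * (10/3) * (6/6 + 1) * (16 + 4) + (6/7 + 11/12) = 29319/28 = 1047.11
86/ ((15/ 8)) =688/ 15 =45.87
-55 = -55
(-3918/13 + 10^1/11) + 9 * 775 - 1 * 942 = 819751/143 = 5732.52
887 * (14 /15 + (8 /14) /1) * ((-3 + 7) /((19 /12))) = 3371.93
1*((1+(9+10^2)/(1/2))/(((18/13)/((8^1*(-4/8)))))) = -1898/3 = -632.67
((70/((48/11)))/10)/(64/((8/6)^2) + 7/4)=77/1812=0.04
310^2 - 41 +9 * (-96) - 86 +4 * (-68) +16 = 94853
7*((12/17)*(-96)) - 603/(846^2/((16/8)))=-474.35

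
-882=-882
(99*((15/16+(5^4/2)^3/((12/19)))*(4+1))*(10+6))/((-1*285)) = -1342773463.55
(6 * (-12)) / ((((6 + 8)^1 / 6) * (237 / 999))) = -71928 / 553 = -130.07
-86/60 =-43/30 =-1.43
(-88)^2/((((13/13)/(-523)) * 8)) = -506264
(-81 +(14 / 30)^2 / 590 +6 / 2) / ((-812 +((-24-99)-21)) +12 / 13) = 134607863 / 1648224000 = 0.08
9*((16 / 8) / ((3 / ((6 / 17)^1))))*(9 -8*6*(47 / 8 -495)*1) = 845532 / 17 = 49737.18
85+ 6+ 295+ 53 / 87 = 386.61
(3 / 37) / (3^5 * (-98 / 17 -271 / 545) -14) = -27795 / 526430117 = -0.00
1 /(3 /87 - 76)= -29 /2203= -0.01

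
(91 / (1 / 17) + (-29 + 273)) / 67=1791 / 67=26.73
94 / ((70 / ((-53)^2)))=132023 / 35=3772.09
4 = 4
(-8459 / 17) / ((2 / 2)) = -8459 / 17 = -497.59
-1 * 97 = -97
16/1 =16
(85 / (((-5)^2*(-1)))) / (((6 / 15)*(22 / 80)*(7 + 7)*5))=-34 / 77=-0.44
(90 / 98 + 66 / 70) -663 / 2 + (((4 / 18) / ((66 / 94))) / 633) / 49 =-329.64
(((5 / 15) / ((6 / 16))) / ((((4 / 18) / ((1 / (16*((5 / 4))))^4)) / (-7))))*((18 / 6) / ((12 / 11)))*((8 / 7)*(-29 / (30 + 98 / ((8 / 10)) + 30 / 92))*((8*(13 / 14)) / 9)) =95381 / 1107225000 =0.00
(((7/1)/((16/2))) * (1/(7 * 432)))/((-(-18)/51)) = 17/20736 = 0.00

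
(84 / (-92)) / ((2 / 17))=-357 / 46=-7.76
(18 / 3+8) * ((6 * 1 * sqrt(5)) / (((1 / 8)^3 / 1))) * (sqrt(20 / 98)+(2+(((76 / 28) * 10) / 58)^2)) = 256843.77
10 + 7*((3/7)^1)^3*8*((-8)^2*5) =69610/49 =1420.61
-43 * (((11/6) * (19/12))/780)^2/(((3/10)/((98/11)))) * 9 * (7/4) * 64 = -58568279/3285360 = -17.83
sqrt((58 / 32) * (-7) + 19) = sqrt(101) / 4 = 2.51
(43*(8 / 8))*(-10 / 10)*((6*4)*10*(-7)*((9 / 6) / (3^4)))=12040 / 9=1337.78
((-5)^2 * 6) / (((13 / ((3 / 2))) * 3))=75 / 13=5.77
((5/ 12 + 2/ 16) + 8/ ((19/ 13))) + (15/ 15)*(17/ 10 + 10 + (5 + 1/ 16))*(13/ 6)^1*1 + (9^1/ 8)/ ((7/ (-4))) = 2661569/ 63840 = 41.69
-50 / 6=-25 / 3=-8.33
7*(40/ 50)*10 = 56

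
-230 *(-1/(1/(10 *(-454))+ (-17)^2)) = 0.80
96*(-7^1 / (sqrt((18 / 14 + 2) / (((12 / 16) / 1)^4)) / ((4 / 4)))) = -378*sqrt(161) / 23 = -208.53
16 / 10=8 / 5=1.60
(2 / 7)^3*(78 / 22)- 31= -116651 / 3773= -30.92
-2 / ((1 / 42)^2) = -3528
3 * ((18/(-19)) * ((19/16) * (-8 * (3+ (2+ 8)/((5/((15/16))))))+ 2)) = 19143/152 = 125.94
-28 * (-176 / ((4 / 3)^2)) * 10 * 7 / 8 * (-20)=-485100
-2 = -2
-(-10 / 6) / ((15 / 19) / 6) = 38 / 3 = 12.67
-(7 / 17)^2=-49 / 289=-0.17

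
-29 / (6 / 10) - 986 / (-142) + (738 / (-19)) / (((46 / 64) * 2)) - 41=-10184017 / 93081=-109.41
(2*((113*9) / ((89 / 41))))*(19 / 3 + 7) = 1111920 / 89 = 12493.48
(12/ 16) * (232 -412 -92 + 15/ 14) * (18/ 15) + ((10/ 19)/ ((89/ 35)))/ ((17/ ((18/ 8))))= -981226089/ 4024580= -243.81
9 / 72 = 1 / 8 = 0.12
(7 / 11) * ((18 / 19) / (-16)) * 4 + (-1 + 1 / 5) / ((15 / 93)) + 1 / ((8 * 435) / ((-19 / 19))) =-18586681 / 3636600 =-5.11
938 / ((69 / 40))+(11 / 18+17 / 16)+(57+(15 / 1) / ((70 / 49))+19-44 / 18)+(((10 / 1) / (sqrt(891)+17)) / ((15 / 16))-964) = -111256687 / 332304+48 * sqrt(11) / 301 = -334.28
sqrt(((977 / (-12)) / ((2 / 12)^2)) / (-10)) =sqrt(29310) / 10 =17.12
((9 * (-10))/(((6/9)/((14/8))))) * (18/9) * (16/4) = -1890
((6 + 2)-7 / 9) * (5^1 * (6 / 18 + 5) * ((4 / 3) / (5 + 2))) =20800 / 567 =36.68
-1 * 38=-38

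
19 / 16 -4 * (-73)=4691 / 16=293.19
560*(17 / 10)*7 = 6664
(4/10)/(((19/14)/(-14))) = -392/95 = -4.13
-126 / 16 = -63 / 8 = -7.88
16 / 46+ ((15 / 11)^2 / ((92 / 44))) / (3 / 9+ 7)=2611 / 5566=0.47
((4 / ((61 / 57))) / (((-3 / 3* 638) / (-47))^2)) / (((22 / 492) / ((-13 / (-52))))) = 15487299 / 136563262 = 0.11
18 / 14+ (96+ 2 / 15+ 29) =13274 / 105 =126.42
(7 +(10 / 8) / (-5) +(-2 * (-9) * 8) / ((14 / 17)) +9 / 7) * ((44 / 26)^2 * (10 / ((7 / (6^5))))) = 5818534.50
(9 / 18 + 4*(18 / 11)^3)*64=1535584 / 1331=1153.71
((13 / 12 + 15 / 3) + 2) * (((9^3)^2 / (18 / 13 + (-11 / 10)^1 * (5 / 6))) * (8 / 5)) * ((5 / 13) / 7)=412398216 / 511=807041.52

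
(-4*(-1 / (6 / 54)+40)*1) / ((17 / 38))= -4712 / 17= -277.18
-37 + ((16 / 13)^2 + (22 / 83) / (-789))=-392729257 / 11067303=-35.49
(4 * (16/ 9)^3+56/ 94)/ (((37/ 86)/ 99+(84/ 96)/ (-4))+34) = 11964402560/ 17521371063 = 0.68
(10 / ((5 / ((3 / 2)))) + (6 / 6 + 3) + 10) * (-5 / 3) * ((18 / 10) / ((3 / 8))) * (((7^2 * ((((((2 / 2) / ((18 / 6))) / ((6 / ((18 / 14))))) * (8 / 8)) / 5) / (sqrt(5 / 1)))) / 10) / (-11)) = 238 * sqrt(5) / 1375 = 0.39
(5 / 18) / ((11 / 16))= 40 / 99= 0.40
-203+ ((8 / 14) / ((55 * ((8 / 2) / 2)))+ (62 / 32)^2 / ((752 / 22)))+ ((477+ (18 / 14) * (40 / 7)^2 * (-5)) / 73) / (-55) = -26902940924557 / 132558469120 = -202.95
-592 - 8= -600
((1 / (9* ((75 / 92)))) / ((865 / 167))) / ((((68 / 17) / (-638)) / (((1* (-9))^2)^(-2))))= -0.00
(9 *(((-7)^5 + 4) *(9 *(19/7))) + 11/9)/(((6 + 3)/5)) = -1163691380/567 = -2052365.75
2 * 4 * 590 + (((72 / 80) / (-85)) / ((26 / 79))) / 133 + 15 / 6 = 13880843539 / 2939300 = 4722.50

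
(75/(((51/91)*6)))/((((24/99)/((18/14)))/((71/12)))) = 699.89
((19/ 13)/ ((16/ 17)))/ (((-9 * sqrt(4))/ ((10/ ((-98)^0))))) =-1615/ 1872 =-0.86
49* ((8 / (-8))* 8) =-392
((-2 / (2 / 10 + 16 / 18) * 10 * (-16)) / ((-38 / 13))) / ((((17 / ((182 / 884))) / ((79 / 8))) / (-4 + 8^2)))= -27729000 / 38437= -721.41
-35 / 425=-7 / 85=-0.08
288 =288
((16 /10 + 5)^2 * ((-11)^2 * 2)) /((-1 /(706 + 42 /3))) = -37949472 /5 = -7589894.40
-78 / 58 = -39 / 29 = -1.34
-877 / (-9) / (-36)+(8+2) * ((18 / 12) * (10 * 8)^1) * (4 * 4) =6219923 / 324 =19197.29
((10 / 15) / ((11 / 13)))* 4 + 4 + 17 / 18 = 1603 / 198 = 8.10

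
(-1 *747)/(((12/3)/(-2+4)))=-747/2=-373.50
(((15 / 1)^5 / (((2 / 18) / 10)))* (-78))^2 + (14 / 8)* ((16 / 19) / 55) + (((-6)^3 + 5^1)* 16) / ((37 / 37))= 28417561910156246624.03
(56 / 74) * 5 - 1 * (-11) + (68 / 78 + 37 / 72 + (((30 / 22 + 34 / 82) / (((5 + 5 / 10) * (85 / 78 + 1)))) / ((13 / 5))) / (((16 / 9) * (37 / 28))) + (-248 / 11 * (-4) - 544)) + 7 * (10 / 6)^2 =-3903689855083 / 9334974792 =-418.18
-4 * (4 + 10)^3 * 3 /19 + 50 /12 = -197093 /114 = -1728.89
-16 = -16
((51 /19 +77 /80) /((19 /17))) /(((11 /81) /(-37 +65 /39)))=-134844561 /158840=-848.93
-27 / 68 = -0.40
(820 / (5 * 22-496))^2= 168100 / 37249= 4.51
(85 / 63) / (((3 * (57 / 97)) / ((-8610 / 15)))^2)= 37643339020 / 263169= 143038.65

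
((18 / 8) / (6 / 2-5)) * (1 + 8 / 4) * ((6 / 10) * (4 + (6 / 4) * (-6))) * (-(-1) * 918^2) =17065161 / 2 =8532580.50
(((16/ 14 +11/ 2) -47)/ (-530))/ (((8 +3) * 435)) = 113/ 7100940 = 0.00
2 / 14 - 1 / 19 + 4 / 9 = 640 / 1197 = 0.53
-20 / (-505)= 4 / 101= 0.04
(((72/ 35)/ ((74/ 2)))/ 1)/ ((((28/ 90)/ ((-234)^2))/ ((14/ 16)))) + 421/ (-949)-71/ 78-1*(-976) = 9536.88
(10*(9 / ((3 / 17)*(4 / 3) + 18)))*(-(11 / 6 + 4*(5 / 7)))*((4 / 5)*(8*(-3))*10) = 964512 / 217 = 4444.76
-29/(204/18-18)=87/20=4.35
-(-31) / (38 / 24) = 372 / 19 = 19.58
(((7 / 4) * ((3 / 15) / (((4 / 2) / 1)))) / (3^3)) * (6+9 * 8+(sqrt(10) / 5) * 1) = 7 * sqrt(10) / 5400+91 / 180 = 0.51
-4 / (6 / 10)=-20 / 3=-6.67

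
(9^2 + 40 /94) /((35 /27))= 103329 /1645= 62.81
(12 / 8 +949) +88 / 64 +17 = 7751 / 8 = 968.88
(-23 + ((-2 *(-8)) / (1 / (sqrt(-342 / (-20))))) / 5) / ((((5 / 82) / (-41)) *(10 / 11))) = 7224.30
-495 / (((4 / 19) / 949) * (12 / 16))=-2975115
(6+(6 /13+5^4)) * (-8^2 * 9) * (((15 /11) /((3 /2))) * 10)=-472838400 /143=-3306562.24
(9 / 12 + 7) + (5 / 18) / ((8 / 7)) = 1151 / 144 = 7.99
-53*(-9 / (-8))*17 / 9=-112.62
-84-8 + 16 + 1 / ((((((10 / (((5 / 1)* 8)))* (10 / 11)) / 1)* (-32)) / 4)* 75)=-114011 / 1500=-76.01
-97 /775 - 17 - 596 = -475172 /775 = -613.13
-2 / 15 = -0.13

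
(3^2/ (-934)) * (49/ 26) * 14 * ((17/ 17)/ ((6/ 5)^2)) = -8575/ 48568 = -0.18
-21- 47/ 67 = -1454/ 67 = -21.70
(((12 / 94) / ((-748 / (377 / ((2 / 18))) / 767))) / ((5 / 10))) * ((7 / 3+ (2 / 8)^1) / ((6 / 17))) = -26891787 / 4136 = -6501.88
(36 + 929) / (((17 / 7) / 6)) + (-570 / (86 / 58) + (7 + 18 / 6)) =2009.70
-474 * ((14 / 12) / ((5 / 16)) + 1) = -11218 / 5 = -2243.60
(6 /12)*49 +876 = 1801 /2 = 900.50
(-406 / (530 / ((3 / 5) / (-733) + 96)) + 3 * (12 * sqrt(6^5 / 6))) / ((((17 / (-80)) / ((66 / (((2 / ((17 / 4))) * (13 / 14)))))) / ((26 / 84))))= -52240526316 / 194245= -268941.42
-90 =-90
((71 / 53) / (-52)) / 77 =-71 / 212212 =-0.00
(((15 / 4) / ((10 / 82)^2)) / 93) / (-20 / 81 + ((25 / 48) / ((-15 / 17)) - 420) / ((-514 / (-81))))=-279947016 / 6869036575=-0.04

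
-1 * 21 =-21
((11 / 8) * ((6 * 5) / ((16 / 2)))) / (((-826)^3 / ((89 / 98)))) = -14685 / 1767324084736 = -0.00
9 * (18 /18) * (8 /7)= 72 /7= 10.29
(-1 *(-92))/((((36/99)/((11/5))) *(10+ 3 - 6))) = 2783/35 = 79.51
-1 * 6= -6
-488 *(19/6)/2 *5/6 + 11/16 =-92621/144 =-643.20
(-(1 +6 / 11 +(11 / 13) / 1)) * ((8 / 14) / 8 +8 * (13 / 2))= -124659 / 1001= -124.53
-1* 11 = -11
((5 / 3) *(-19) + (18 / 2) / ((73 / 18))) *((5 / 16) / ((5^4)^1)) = -6449 / 438000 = -0.01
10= 10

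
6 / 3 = 2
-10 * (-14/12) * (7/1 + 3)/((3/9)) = 350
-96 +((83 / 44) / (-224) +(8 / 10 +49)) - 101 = -7254431 / 49280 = -147.21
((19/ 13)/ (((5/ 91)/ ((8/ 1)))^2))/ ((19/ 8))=326144/ 25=13045.76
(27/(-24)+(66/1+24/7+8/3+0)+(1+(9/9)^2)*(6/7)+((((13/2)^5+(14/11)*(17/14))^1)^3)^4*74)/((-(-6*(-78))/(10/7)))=-83829811559098778269202513719205527183606823418858220136960734554958829621853979565/62232200576901804465185125778325504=-1347048807241008524030797000000000000000000000000.00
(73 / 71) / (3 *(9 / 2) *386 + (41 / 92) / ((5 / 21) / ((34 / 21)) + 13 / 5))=1568186 / 7948179277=0.00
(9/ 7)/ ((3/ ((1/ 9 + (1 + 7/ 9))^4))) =83521/ 15309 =5.46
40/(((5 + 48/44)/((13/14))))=2860/469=6.10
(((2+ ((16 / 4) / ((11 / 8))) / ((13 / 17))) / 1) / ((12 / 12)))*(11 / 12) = 415 / 78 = 5.32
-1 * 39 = -39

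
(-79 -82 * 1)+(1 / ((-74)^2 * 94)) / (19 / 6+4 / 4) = -1035922297 / 6434300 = -161.00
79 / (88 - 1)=79 / 87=0.91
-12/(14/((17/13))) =-102/91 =-1.12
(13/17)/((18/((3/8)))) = 13/816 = 0.02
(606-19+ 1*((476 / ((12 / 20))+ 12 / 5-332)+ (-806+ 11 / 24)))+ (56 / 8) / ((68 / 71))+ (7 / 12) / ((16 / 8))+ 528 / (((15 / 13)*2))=122806 / 255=481.59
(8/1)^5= 32768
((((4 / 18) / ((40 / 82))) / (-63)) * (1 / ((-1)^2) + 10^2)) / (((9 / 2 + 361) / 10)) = -8282 / 414477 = -0.02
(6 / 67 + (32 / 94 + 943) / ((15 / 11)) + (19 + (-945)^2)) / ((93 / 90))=84431227878 / 97619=864905.68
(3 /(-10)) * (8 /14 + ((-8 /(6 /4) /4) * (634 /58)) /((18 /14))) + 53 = 102731 /1827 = 56.23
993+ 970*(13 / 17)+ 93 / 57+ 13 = 565055 / 323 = 1749.40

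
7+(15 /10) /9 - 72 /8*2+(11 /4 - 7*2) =-265 /12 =-22.08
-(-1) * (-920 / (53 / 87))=-80040 / 53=-1510.19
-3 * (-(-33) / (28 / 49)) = -693 / 4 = -173.25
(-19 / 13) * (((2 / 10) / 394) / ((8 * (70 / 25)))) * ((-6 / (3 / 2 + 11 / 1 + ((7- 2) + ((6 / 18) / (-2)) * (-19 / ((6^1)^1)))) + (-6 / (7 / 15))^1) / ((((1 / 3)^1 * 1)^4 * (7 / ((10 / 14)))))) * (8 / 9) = 25616655 / 7981351378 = 0.00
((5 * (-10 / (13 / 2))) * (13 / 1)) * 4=-400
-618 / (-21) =206 / 7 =29.43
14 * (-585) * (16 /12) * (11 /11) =-10920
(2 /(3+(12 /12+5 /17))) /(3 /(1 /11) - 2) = 34 /2263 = 0.02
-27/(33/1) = -9/11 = -0.82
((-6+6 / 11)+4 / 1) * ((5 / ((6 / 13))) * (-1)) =520 / 33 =15.76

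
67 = 67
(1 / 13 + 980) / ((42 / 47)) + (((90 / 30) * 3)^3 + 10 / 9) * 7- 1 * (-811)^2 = -1067179063 / 1638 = -651513.47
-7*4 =-28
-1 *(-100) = 100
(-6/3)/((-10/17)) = 17/5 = 3.40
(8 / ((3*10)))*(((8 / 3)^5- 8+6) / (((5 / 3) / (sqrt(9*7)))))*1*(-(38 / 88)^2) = -5826901*sqrt(7) / 490050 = -31.46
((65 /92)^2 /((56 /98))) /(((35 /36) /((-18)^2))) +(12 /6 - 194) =209733 /2116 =99.12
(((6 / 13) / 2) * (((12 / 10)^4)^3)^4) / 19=67356773122063671720261633371378024448 / 877520278663723729550838470458984375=76.76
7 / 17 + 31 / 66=989 / 1122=0.88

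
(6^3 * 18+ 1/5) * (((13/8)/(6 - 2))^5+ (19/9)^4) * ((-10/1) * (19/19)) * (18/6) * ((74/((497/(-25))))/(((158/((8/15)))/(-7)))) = -15736077877681656325/77176554651648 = -203897.13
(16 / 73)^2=0.05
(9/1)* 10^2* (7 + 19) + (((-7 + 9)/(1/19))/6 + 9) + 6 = 70264/3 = 23421.33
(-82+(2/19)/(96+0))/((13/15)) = -373915/3952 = -94.61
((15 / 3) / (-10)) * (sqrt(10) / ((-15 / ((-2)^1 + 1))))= -0.11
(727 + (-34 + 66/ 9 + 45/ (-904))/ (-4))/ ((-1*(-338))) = 612227/ 282048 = 2.17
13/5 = 2.60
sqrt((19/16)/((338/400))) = 5 * sqrt(38)/26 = 1.19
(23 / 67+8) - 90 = -5471 / 67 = -81.66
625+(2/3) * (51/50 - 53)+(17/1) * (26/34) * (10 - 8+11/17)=796567/1275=624.76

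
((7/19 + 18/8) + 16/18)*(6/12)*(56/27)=16793/4617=3.64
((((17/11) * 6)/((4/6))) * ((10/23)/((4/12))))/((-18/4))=-4.03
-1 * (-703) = 703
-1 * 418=-418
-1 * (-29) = 29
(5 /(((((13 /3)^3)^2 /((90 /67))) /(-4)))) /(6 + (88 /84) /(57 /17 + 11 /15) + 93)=-1196398350 /29266386182891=-0.00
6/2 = 3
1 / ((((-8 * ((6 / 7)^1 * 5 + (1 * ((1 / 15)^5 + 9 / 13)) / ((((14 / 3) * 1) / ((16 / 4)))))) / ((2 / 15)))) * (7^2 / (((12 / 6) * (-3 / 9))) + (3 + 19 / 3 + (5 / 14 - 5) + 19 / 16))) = 64496250 / 1276778489123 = 0.00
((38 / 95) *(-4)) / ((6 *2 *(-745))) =2 / 11175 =0.00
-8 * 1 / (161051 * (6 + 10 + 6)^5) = -1 / 103749698404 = -0.00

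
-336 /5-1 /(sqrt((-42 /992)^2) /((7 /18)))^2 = -552464 /3645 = -151.57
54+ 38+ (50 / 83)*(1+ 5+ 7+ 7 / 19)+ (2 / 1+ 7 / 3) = 493853 / 4731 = 104.39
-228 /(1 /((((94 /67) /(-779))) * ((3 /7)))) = 3384 /19229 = 0.18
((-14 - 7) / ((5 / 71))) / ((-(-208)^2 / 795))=237069 / 43264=5.48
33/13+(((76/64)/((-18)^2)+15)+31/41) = 18.30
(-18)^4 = 104976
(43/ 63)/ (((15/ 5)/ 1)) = 43/ 189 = 0.23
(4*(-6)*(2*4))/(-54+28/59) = 5664/1579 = 3.59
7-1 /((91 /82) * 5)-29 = -10092 /455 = -22.18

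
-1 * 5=-5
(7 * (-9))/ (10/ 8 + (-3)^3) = 252/ 103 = 2.45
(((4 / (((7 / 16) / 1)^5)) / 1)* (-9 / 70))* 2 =-37748736 / 588245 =-64.17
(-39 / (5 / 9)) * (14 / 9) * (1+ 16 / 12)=-1274 / 5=-254.80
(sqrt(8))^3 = 16 * sqrt(2) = 22.63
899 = 899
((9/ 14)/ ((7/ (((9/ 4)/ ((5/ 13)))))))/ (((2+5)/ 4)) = 0.31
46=46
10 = 10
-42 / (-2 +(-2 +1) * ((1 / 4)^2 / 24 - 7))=-16128 / 1919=-8.40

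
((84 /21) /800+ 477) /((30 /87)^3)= 2326734989 /200000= 11633.67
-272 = -272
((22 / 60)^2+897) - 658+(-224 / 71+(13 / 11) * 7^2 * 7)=450800101 / 702900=641.34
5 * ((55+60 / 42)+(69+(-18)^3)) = -199730 / 7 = -28532.86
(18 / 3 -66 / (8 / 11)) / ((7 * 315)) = -113 / 2940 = -0.04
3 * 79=237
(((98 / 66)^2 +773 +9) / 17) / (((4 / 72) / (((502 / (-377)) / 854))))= -428707498 / 331133803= -1.29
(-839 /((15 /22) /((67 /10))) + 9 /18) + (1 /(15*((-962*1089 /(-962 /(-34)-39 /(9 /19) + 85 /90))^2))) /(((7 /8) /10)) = -65641199554123079389 /7962228973477350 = -8244.07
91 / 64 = 1.42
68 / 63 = 1.08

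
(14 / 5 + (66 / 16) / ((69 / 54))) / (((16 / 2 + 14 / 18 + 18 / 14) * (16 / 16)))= 174699 / 291640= 0.60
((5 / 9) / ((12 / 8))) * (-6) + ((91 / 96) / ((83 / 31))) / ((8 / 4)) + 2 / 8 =-85825 / 47808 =-1.80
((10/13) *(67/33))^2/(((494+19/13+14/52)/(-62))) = -55663600/182469573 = -0.31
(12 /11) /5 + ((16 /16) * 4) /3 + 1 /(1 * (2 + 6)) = 2213 /1320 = 1.68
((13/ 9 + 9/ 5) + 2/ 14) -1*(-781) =247082/ 315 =784.39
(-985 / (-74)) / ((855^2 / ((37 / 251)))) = 197 / 73394910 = 0.00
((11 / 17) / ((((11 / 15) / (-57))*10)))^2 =25.29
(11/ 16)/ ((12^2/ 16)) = 11/ 144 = 0.08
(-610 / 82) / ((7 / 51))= -15555 / 287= -54.20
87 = 87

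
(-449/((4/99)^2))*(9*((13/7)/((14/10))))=-2574379665/784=-3283647.53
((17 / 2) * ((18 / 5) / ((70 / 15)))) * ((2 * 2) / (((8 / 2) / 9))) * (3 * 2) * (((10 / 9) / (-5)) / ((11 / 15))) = -8262 / 77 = -107.30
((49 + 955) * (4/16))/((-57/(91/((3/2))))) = -45682/171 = -267.15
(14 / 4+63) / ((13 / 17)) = 2261 / 26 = 86.96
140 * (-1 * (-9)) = 1260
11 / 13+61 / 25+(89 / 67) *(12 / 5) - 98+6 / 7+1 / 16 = -220970263 / 2438800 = -90.61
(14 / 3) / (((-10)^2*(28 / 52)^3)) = 2197 / 7350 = 0.30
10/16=5/8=0.62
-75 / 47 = -1.60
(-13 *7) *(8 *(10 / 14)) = -520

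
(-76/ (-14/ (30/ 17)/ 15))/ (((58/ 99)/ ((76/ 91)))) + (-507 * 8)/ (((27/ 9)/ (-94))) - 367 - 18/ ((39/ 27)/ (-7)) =39887313799/ 314041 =127013.08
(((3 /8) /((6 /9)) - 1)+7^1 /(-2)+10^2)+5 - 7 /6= 4795 /48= 99.90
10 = 10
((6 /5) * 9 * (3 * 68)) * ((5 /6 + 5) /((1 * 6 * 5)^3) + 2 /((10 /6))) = 661079 /250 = 2644.32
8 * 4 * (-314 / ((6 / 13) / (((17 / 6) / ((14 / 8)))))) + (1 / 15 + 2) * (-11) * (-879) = -4808521 / 315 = -15265.15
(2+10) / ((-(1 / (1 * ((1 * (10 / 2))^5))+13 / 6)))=-225000 / 40631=-5.54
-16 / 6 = -2.67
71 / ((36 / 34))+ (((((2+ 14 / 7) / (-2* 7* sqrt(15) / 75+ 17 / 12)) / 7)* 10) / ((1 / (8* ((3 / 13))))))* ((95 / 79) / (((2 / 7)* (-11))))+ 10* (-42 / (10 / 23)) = -4904711356769 / 5432795082 - 153216000* sqrt(15) / 301821949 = -904.76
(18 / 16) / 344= 9 / 2752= 0.00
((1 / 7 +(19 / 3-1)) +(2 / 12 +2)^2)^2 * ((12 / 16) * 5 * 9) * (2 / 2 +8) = 98534535 / 3136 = 31420.45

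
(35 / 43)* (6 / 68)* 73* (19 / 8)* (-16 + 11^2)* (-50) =-382291875 / 5848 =-65371.39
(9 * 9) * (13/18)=117/2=58.50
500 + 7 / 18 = 9007 / 18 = 500.39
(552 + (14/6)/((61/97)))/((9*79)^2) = 101695/92510343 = 0.00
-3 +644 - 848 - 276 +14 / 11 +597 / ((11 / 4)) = -2911 / 11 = -264.64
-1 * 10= -10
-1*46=-46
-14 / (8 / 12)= -21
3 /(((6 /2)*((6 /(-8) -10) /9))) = -36 /43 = -0.84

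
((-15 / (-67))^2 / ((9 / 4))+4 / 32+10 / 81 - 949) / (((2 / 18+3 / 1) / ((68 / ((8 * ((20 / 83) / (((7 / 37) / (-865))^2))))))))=-27257872954123 / 52970948262432000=-0.00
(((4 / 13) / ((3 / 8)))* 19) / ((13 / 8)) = 4864 / 507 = 9.59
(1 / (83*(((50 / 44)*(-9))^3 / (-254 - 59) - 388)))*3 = -9998472 / 106384842221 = -0.00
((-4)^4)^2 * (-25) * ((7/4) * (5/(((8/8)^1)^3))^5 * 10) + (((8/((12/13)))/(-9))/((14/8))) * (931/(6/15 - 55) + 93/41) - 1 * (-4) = -2082931199717908/23247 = -89599999987.87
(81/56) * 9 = 729/56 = 13.02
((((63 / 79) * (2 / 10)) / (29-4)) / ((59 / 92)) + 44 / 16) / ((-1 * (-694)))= 6432059 / 1617367000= 0.00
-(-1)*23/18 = 23/18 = 1.28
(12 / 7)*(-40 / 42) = -1.63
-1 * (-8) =8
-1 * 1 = -1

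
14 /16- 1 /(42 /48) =-15 /56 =-0.27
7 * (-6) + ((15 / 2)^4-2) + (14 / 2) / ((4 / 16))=50369 / 16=3148.06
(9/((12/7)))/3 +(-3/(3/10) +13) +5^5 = 12519/4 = 3129.75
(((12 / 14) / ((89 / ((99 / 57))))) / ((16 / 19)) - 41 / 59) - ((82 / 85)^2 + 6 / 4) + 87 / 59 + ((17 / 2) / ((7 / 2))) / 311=-1072589352109 / 660736480600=-1.62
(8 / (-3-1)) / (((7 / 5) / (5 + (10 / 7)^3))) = -27150 / 2401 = -11.31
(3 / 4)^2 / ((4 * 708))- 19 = -286973 / 15104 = -19.00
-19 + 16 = -3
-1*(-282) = 282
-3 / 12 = -1 / 4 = -0.25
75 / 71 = 1.06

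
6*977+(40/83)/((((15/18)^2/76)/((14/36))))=2441242/415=5882.51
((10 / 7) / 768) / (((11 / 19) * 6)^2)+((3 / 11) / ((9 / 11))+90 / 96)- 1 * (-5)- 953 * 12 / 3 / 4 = -11085181843 / 11708928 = -946.73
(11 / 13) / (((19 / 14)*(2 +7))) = 154 / 2223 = 0.07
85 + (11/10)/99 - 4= 7291/90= 81.01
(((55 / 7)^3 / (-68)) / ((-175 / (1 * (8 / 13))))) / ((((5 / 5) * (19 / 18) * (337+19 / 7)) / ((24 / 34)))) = 1437480 / 29111914741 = 0.00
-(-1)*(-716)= -716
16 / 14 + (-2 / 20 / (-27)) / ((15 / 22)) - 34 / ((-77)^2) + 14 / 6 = 41732294 / 12006225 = 3.48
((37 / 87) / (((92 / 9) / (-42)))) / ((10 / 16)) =-9324 / 3335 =-2.80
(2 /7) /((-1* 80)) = -1 /280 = -0.00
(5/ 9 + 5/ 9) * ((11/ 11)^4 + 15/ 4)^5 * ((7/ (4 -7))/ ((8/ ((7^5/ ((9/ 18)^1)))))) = -1456552856255/ 55296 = -26341016.64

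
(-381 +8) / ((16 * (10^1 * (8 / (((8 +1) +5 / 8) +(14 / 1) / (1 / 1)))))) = -70497 / 10240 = -6.88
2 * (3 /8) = 3 /4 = 0.75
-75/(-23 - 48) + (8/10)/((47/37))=28133/16685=1.69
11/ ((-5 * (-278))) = 11/ 1390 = 0.01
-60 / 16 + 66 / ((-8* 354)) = -1781 / 472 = -3.77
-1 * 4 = -4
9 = 9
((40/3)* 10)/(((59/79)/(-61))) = -1927600/177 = -10890.40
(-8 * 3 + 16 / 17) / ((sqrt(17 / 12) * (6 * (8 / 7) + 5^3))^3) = -3226944 * sqrt(51) / 3863241584371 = -0.00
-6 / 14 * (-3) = 9 / 7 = 1.29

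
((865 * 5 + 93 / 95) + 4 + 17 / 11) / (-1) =-4331.52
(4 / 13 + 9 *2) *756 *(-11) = -152246.77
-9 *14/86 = -63/43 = -1.47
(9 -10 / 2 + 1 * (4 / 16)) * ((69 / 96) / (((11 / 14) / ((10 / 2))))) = 13685 / 704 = 19.44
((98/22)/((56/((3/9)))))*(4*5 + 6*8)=119/66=1.80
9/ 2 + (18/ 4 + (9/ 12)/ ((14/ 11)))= 537/ 56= 9.59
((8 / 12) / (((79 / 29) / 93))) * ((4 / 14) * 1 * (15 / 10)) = 5394 / 553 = 9.75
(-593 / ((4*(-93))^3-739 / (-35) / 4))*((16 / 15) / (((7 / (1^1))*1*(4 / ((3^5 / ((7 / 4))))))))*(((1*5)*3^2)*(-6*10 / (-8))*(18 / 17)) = 0.02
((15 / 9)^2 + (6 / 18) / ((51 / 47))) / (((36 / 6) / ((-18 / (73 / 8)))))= -3776 / 3723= -1.01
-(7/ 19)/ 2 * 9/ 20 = -63/ 760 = -0.08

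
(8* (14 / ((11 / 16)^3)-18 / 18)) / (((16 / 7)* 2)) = 392091 / 5324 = 73.65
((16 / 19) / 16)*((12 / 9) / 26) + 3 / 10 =2243 / 7410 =0.30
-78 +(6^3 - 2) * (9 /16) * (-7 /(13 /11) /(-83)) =-599145 /8632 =-69.41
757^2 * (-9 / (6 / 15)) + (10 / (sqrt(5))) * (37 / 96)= -25787205 / 2 + 37 * sqrt(5) / 48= -12893600.78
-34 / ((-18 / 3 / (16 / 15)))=6.04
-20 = -20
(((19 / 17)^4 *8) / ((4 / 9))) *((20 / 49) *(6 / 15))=18766224 / 4092529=4.59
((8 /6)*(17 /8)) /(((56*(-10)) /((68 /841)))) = -289 /706440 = -0.00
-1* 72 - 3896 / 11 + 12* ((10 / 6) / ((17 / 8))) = -77936 / 187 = -416.77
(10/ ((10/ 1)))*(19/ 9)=19/ 9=2.11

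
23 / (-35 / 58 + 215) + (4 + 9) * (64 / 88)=1307914 / 136785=9.56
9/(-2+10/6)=-27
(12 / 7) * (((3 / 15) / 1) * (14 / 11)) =24 / 55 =0.44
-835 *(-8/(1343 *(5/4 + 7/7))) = 26720/12087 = 2.21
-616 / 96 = -77 / 12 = -6.42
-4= -4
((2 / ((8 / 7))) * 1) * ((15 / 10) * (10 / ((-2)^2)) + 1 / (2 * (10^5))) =5250007 / 800000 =6.56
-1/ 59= -0.02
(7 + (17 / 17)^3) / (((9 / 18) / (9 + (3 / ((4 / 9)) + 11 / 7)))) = 1940 / 7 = 277.14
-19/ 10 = -1.90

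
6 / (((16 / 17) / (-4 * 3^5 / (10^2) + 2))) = -49.22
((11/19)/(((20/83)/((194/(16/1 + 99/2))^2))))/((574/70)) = 34361668/13368419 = 2.57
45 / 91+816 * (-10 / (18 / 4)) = -494905 / 273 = -1812.84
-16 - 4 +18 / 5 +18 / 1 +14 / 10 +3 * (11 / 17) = 4.94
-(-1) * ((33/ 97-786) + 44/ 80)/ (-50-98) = 1523113/ 287120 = 5.30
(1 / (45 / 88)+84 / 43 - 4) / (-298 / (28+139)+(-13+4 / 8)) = 58784 / 9231885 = 0.01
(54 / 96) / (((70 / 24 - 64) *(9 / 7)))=-21 / 2932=-0.01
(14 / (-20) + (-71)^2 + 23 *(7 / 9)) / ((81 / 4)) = 910474 / 3645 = 249.79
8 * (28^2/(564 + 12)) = 98/9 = 10.89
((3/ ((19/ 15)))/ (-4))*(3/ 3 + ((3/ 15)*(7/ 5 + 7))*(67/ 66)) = -1674/ 1045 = -1.60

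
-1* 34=-34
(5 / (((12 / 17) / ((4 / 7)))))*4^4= 21760 / 21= 1036.19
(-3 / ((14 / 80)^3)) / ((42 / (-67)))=2144000 / 2401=892.96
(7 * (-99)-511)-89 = -1293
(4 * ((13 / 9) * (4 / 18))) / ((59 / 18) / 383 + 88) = 79664 / 5460579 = 0.01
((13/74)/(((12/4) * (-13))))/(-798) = 1/177156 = 0.00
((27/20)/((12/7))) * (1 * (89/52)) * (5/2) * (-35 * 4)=-196245/416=-471.74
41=41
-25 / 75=-1 / 3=-0.33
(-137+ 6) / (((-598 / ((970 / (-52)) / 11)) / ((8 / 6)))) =-63535 / 128271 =-0.50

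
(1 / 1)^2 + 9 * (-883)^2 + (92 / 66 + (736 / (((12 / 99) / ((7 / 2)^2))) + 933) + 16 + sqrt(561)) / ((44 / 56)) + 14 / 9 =14 * sqrt(561) / 11 + 7746145370 / 1089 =7113111.29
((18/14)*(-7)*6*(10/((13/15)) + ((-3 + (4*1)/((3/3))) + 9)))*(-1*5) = 75600/13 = 5815.38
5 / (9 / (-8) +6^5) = 40 / 62199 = 0.00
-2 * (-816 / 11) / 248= 204 / 341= 0.60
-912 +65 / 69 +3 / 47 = -2954354 / 3243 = -910.99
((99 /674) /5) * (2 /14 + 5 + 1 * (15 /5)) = 5643 /23590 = 0.24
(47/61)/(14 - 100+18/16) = -376/41419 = -0.01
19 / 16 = 1.19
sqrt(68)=2 *sqrt(17)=8.25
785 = 785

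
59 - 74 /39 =2227 /39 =57.10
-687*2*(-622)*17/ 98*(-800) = -5811470400/ 49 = -118601436.73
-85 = -85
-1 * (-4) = 4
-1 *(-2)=2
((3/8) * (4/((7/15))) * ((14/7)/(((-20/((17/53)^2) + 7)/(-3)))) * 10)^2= 152217022500/143716051801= 1.06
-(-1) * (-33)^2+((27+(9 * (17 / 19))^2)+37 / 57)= 1181.49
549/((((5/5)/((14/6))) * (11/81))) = 103761/11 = 9432.82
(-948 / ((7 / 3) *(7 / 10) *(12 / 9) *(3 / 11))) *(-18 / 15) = 93852 / 49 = 1915.35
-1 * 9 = -9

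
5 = 5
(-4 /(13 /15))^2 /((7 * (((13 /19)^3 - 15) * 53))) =-1543275 /394564807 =-0.00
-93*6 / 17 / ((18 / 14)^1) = -434 / 17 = -25.53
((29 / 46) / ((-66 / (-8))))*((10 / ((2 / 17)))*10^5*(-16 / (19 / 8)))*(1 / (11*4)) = -15776000000 / 158631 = -99450.93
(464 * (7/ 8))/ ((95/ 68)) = 27608/ 95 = 290.61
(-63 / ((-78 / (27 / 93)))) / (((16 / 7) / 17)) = 22491 / 12896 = 1.74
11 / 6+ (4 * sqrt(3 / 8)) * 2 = 11 / 6+ 2 * sqrt(6) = 6.73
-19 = -19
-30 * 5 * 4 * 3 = -1800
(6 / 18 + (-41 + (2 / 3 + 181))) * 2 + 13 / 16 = 4525 / 16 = 282.81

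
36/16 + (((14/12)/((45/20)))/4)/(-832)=101081/44928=2.25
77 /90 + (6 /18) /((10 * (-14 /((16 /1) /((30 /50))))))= 499 /630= 0.79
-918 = -918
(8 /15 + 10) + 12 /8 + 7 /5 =403 /30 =13.43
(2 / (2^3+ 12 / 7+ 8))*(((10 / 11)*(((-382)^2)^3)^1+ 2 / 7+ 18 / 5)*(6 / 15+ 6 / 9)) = 8700379748057279168 / 25575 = 340190801488065.66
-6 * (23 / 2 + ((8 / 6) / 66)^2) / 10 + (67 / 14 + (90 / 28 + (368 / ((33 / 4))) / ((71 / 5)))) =9837359 / 2319570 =4.24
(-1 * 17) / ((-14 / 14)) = 17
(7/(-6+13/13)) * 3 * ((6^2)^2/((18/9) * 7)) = -1944/5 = -388.80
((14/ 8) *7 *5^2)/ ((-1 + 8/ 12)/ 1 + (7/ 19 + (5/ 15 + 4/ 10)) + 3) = 116375/ 1432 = 81.27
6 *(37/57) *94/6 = 3478/57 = 61.02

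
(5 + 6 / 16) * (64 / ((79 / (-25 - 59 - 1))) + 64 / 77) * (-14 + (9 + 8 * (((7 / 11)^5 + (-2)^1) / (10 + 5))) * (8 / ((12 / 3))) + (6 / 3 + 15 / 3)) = -459450009936 / 139953319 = -3282.88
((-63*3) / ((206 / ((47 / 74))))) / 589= -0.00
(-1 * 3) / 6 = -1 / 2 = -0.50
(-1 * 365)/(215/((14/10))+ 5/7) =-511/216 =-2.37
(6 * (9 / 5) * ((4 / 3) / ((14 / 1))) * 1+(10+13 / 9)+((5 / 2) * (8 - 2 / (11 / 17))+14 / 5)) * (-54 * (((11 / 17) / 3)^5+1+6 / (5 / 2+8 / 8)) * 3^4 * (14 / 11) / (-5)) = 2503207694992784 / 30065471975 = 83258.55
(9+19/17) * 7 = 1204/17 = 70.82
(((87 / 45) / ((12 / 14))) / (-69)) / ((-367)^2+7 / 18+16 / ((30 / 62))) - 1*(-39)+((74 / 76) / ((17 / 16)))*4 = 606818369900 / 14222649633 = 42.67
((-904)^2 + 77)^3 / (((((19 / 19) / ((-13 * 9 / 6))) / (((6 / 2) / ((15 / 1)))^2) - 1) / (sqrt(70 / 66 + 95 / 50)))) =-7097030801536685841 * sqrt(322410) / 9790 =-411621688747283898.81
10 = 10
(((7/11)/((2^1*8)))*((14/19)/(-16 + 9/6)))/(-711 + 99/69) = 1127/395662080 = 0.00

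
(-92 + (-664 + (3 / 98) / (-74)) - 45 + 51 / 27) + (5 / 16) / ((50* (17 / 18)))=-17733032887 / 22191120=-799.10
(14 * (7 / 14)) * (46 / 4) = 161 / 2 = 80.50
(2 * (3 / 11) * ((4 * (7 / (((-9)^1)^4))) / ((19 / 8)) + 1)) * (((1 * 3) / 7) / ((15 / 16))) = 363296 / 1454355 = 0.25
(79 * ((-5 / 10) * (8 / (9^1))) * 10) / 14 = -1580 / 63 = -25.08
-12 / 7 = -1.71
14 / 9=1.56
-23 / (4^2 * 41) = -23 / 656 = -0.04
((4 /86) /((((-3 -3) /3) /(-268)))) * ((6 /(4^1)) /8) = 201 /172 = 1.17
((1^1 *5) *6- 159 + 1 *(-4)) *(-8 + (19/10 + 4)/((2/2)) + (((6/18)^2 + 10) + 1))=-107863/90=-1198.48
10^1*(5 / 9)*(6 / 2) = 50 / 3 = 16.67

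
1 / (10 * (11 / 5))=1 / 22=0.05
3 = 3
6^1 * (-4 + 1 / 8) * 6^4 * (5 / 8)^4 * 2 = -4708125 / 512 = -9195.56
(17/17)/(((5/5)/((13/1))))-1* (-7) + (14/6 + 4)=79/3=26.33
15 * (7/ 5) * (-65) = -1365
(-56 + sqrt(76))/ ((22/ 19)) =-532/ 11 + 19 * sqrt(19)/ 11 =-40.83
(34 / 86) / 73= 17 / 3139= 0.01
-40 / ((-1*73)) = 40 / 73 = 0.55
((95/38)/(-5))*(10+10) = -10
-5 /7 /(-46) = 5 /322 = 0.02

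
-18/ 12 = -3/ 2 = -1.50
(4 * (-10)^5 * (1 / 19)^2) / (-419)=400000 / 151259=2.64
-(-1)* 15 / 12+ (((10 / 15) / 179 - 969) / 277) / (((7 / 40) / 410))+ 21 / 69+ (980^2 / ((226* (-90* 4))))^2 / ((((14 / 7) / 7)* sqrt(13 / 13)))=-254517157864973863 / 33026349557628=-7706.49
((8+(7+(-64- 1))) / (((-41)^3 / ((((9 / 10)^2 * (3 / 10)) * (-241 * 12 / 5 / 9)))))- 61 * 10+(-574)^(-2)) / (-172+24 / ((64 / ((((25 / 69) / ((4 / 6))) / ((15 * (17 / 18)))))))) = 161098798779162 / 45419936631475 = 3.55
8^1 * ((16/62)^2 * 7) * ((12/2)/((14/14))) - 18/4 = 34359/1922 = 17.88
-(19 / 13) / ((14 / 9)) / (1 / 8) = -684 / 91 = -7.52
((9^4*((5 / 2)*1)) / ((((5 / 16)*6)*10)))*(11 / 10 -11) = -216513 / 25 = -8660.52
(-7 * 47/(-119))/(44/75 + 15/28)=98700/40069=2.46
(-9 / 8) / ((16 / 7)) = -63 / 128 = -0.49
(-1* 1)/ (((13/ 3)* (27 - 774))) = 1/ 3237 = 0.00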